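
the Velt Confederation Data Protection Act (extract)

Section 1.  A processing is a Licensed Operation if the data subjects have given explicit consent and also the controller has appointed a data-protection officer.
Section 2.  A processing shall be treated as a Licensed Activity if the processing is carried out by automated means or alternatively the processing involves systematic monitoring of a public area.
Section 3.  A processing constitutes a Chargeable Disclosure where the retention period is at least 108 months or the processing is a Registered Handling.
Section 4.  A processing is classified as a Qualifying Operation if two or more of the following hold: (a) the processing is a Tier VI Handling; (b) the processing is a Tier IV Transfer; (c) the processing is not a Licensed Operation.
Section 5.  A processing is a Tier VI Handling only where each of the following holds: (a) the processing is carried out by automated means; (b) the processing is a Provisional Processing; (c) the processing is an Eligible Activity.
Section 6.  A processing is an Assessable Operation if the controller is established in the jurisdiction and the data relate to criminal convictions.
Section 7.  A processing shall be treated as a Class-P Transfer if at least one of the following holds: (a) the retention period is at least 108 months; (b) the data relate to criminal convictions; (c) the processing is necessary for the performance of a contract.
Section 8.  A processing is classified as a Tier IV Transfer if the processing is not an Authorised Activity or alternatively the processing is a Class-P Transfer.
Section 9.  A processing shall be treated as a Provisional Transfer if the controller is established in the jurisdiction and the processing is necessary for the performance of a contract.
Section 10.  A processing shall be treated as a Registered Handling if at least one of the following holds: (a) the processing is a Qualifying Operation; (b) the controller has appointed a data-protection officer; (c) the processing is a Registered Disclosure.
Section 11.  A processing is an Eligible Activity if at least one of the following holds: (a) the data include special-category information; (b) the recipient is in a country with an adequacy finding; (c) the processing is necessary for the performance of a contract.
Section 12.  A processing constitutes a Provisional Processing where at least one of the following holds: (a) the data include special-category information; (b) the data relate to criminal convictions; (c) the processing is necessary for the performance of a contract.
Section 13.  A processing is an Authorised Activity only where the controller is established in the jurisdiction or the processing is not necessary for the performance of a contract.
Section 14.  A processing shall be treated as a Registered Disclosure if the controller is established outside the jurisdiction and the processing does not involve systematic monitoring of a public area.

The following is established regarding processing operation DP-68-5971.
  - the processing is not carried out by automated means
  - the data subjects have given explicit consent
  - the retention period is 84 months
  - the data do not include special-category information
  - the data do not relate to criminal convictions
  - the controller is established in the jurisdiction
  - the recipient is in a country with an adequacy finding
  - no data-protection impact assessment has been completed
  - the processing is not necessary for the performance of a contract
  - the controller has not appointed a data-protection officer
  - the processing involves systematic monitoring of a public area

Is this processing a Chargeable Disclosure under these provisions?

section 12 — Provisional Processing: [the data include special-category information? no] OR [the data relate to criminal convictions? no] OR [the processing is necessary for the performance of a contract? no] → not satisfied.
section 11 — Eligible Activity: [the data include special-category information? no] OR [the recipient is in a country with an adequacy finding? yes] OR [the processing is necessary for the performance of a contract? no] → satisfied.
section 5 — Tier VI Handling: [the processing is carried out by automated means? no] AND [Provisional Processing (section 12)? no] AND [Eligible Activity (section 11)? yes] → not satisfied.
section 13 — Authorised Activity: [the controller is established in the jurisdiction? yes] OR [the processing is not necessary for the performance of a contract? yes] → satisfied.
section 7 — Class-P Transfer: [retention period: 84 months ≥ 108 months? no] OR [the data relate to criminal convictions? no] OR [the processing is necessary for the performance of a contract? no] → not satisfied.
section 8 — Tier IV Transfer: [not an Authorised Activity (section 13)? no] OR [Class-P Transfer (section 7)? no] → not satisfied.
section 1 — Licensed Operation: [the data subjects have given explicit consent? yes] AND [the controller has appointed a data-protection officer? no] → not satisfied.
section 4 — Qualifying Operation: Tier VI Handling (section 5)? no; Tier IV Transfer (section 8)? no; not a Licensed Operation (section 1)? yes — 1 of 3 hold (need ≥2) → not satisfied.
section 14 — Registered Disclosure: [the controller is established outside the jurisdiction? no] AND [the processing does not involve systematic monitoring of a public area? no] → not satisfied.
section 10 — Registered Handling: [Qualifying Operation (section 4)? no] OR [the controller has appointed a data-protection officer? no] OR [Registered Disclosure (section 14)? no] → not satisfied.
section 3 — Chargeable Disclosure: [retention period: 84 months ≥ 108 months? no] OR [Registered Handling (section 10)? no] → not satisfied.

No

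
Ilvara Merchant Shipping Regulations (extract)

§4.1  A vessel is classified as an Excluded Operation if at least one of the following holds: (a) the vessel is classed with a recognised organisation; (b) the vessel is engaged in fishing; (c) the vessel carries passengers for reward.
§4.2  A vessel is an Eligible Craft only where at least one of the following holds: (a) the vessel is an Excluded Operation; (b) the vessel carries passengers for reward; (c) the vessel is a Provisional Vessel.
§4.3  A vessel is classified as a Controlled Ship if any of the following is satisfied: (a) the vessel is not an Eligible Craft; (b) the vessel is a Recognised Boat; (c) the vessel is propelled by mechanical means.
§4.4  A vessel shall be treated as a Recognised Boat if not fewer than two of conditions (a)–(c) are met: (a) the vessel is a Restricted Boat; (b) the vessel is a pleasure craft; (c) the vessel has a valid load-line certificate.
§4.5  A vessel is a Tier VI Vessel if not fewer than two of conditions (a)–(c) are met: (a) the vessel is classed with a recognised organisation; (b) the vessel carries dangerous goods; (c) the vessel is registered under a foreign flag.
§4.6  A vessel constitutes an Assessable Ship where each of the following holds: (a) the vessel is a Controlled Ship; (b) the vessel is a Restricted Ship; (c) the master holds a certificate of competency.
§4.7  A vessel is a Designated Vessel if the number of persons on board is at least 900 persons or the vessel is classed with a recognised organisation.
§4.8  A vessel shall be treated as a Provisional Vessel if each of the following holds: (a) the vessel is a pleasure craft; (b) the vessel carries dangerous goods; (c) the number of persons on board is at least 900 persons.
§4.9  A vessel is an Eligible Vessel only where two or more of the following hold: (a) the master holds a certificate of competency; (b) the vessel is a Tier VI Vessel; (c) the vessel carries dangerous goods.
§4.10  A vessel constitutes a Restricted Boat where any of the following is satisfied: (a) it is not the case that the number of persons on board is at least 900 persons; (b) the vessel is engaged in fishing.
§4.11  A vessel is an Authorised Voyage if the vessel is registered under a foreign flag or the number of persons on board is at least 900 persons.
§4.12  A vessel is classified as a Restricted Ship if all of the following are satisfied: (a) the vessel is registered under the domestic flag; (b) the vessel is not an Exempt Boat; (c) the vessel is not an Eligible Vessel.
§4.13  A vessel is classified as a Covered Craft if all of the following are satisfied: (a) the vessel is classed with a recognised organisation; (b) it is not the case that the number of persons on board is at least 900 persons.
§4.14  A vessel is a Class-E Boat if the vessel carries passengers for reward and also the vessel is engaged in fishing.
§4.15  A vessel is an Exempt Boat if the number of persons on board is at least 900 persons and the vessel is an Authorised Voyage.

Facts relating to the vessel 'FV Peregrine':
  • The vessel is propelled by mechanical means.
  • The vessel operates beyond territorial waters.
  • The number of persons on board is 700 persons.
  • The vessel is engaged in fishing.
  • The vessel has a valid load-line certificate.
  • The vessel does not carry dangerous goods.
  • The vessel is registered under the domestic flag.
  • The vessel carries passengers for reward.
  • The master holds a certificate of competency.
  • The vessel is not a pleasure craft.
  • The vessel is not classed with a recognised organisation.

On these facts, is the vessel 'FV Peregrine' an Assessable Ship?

Under §4.1: the vessel is classed with a recognised organisation? no; or the vessel is engaged in fishing? yes; or the vessel carries passengers for reward? yes. So the vessel is an Excluded Operation.
Under §4.8: the vessel is a pleasure craft? no; and the vessel carries dangerous goods? no; and number of persons on board: 700 persons ≥ 900 persons? no. So the vessel is not a Provisional Vessel.
Under §4.2: Excluded Operation (§4.1)? yes; or the vessel carries passengers for reward? yes; or Provisional Vessel (§4.8)? no. So the vessel is an Eligible Craft.
Under §4.10: number of persons on board: 700 persons ≥ 900 persons? no, so negated condition yes; or the vessel is engaged in fishing? yes. So the vessel is a Restricted Boat.
Under §4.4: Restricted Boat (§4.10)? yes; the vessel is a pleasure craft? no; the vessel has a valid load-line certificate? yes — 2 of 3 hold (need ≥2) → satisfied.
Under §4.3: not an Eligible Craft (§4.2)? no; or Recognised Boat (§4.4)? yes; or the vessel is propelled by mechanical means? yes. So the vessel is a Controlled Ship.
Under §4.11: the vessel is registered under a foreign flag? no; or number of persons on board: 700 persons ≥ 900 persons? no. So the vessel is not an Authorised Voyage.
Under §4.15: number of persons on board: 700 persons ≥ 900 persons? no; and Authorised Voyage (§4.11)? no. So the vessel is not an Exempt Boat.
Under §4.5: the vessel is classed with a recognised organisation? no; the vessel carries dangerous goods? no; the vessel is registered under a foreign flag? no — 0 of 3 hold (need ≥2) → not satisfied.
Under §4.9: the master holds a certificate of competency? yes; Tier VI Vessel (§4.5)? no; the vessel carries dangerous goods? no — 1 of 3 hold (need ≥2) → not satisfied.
Under §4.12: the vessel is registered under the domestic flag? yes; and not an Exempt Boat (§4.15)? yes; and not an Eligible Vessel (§4.9)? yes. So the vessel is a Restricted Ship.
Under §4.6: Controlled Ship (§4.3)? yes; and Restricted Ship (§4.12)? yes; and the master holds a certificate of competency? yes. So the vessel is an Assessable Ship.

Yes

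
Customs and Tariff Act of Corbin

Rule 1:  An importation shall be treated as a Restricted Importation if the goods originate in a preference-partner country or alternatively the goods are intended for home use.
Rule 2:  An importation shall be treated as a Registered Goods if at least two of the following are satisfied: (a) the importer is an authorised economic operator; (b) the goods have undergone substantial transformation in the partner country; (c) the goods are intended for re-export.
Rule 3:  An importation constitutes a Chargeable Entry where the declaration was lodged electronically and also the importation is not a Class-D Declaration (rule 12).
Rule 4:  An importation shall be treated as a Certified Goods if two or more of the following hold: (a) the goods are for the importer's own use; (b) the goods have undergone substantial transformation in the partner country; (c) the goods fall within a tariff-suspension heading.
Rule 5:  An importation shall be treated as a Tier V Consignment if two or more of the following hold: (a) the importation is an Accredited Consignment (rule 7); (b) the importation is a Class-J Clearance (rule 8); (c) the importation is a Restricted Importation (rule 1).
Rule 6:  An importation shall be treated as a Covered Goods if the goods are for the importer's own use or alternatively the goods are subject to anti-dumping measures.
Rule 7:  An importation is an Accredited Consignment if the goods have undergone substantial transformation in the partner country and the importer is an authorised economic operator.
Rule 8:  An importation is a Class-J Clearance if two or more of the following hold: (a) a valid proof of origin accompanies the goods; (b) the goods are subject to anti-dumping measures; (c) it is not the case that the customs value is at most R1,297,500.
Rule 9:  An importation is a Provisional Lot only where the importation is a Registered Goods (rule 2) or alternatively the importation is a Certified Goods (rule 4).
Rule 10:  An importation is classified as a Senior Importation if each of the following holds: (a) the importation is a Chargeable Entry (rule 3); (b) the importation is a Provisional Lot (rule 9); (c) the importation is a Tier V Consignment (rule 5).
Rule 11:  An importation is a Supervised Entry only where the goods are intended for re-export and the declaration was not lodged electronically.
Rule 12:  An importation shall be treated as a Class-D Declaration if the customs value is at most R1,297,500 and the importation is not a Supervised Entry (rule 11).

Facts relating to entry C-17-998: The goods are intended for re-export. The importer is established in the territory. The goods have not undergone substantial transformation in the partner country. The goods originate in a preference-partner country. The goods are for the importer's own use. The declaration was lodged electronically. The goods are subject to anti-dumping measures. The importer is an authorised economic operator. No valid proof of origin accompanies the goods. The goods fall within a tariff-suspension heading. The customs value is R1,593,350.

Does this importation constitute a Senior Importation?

rule 11 — Supervised Entry: [the goods are intended for re-export? yes] AND [the declaration was not lodged electronically? no] → not satisfied.
rule 12 — Class-D Declaration: [customs value: R1,593,350 ≤ R1,297,500? no] AND [not a Supervised Entry (rule 11)? yes] → not satisfied.
rule 3 — Chargeable Entry: [the declaration was lodged electronically? yes] AND [not a Class-D Declaration (rule 12)? yes] → satisfied.
rule 2 — Registered Goods: the importer is an authorised economic operator? yes; the goods have undergone substantial transformation in the partner country? no; the goods are intended for re-export? yes — 2 of 3 hold (need ≥2) → satisfied.
rule 4 — Certified Goods: the goods are for the importer's own use? yes; the goods have undergone substantial transformation in the partner country? no; the goods fall within a tariff-suspension heading? yes — 2 of 3 hold (need ≥2) → satisfied.
rule 9 — Provisional Lot: [Registered Goods (rule 2)? yes] OR [Certified Goods (rule 4)? yes] → satisfied.
rule 7 — Accredited Consignment: [the goods have undergone substantial transformation in the partner country? no] AND [the importer is an authorised economic operator? yes] → not satisfied.
rule 8 — Class-J Clearance: a valid proof of origin accompanies the goods? no; the goods are subject to anti-dumping measures? yes; customs value: R1,593,350 ≤ R1,297,500? no, so negated condition yes — 2 of 3 hold (need ≥2) → satisfied.
rule 1 — Restricted Importation: [the goods originate in a preference-partner country? yes] OR [the goods are intended for home use? no] → satisfied.
rule 5 — Tier V Consignment: Accredited Consignment (rule 7)? no; Class-J Clearance (rule 8)? yes; Restricted Importation (rule 1)? yes — 2 of 3 hold (need ≥2) → satisfied.
rule 10 — Senior Importation: [Chargeable Entry (rule 3)? yes] AND [Provisional Lot (rule 9)? yes] AND [Tier V Consignment (rule 5)? yes] → satisfied.

Yes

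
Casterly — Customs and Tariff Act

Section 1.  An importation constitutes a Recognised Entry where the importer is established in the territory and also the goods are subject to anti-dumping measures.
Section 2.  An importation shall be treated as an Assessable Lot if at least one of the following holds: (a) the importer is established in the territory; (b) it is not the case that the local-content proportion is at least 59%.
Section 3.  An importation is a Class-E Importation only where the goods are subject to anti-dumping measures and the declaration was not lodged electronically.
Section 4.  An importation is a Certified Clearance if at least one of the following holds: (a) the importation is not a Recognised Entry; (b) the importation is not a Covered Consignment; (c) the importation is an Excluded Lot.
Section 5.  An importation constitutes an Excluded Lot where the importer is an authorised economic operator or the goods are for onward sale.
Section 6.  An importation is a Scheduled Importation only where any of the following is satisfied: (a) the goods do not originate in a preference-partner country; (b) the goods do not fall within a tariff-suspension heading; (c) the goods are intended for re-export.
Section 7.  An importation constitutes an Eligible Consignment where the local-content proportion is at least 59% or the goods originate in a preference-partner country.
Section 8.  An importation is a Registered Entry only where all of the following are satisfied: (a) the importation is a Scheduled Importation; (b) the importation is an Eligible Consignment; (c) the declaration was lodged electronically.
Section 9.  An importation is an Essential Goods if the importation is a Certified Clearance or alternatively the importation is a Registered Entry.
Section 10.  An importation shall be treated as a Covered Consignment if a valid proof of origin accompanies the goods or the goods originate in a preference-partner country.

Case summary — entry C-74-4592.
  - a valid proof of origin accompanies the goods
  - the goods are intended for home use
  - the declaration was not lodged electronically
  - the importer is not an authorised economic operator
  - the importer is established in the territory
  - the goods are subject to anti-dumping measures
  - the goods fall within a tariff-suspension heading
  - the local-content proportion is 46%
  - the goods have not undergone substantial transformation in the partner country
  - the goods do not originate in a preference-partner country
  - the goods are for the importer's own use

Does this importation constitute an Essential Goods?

section 1 — Recognised Entry: [the importer is established in the territory? yes] AND [the goods are subject to anti-dumping measures? yes] → satisfied.
section 10 — Covered Consignment: [a valid proof of origin accompanies the goods? yes] OR [the goods originate in a preference-partner country? no] → satisfied.
section 5 — Excluded Lot: [the importer is an authorised economic operator? no] OR [the goods are for onward sale? no] → not satisfied.
section 4 — Certified Clearance: [not a Recognised Entry (section 1)? no] OR [not a Covered Consignment (section 10)? no] OR [Excluded Lot (section 5)? no] → not satisfied.
section 6 — Scheduled Importation: [the goods do not originate in a preference-partner country? yes] OR [the goods do not fall within a tariff-suspension heading? no] OR [the goods are intended for re-export? no] → satisfied.
section 7 — Eligible Consignment: [local-content proportion: 46% ≥ 59%? no] OR [the goods originate in a preference-partner country? no] → not satisfied.
section 8 — Registered Entry: [Scheduled Importation (section 6)? yes] AND [Eligible Consignment (section 7)? no] AND [the declaration was lodged electronically? no] → not satisfied.
section 9 — Essential Goods: [Certified Clearance (section 4)? no] OR [Registered Entry (section 8)? no] → not satisfied.

No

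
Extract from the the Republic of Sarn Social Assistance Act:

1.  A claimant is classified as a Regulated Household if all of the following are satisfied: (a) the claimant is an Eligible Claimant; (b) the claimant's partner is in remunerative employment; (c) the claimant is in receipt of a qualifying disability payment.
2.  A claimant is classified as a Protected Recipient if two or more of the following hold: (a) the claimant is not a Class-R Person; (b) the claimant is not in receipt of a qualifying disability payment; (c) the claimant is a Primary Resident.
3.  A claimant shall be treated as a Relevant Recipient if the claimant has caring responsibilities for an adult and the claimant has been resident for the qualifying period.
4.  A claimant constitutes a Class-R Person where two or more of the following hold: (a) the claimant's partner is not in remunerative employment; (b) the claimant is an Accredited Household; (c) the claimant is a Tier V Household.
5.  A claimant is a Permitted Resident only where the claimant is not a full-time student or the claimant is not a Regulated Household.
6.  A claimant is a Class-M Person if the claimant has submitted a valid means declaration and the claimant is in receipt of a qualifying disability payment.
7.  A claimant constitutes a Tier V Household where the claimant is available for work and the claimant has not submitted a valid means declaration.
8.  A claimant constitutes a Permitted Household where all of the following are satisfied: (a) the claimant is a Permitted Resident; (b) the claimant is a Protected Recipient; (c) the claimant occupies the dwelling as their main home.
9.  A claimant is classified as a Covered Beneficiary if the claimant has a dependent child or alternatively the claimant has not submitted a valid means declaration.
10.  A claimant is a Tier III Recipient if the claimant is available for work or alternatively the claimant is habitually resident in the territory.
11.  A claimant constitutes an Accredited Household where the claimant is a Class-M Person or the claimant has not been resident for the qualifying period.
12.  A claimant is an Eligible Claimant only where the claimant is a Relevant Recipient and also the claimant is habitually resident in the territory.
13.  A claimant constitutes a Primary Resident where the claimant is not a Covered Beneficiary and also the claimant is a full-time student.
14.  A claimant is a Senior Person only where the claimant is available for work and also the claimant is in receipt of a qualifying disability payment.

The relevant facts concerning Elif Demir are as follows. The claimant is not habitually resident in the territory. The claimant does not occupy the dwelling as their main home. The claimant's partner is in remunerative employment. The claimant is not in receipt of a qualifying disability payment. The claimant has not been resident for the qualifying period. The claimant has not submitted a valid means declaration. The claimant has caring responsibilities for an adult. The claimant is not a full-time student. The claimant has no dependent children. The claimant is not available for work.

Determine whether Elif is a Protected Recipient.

Under paragraph 6: the claimant has submitted a valid means declaration? no; and the claimant is in receipt of a qualifying disability payment? no. So the claimant is not a Class-M Person.
Under paragraph 11: Class-M Person (paragraph 6)? no; or the claimant has not been resident for the qualifying period? yes. So the claimant is an Accredited Household.
Under paragraph 7: the claimant is available for work? no; and the claimant has not submitted a valid means declaration? yes. So the claimant is not a Tier V Household.
Under paragraph 4: the claimant's partner is not in remunerative employment? no; Accredited Household (paragraph 11)? yes; Tier V Household (paragraph 7)? no — 1 of 3 hold (need ≥2) → not satisfied.
Under paragraph 9: the claimant has a dependent child? no; or the claimant has not submitted a valid means declaration? yes. So the claimant is a Covered Beneficiary.
Under paragraph 13: not a Covered Beneficiary (paragraph 9)? no; and the claimant is a full-time student? no. So the claimant is not a Primary Resident.
Under paragraph 2: not a Class-R Person (paragraph 4)? yes; the claimant is not in receipt of a qualifying disability payment? yes; Primary Resident (paragraph 13)? no — 2 of 3 hold (need ≥2) → satisfied.

Yes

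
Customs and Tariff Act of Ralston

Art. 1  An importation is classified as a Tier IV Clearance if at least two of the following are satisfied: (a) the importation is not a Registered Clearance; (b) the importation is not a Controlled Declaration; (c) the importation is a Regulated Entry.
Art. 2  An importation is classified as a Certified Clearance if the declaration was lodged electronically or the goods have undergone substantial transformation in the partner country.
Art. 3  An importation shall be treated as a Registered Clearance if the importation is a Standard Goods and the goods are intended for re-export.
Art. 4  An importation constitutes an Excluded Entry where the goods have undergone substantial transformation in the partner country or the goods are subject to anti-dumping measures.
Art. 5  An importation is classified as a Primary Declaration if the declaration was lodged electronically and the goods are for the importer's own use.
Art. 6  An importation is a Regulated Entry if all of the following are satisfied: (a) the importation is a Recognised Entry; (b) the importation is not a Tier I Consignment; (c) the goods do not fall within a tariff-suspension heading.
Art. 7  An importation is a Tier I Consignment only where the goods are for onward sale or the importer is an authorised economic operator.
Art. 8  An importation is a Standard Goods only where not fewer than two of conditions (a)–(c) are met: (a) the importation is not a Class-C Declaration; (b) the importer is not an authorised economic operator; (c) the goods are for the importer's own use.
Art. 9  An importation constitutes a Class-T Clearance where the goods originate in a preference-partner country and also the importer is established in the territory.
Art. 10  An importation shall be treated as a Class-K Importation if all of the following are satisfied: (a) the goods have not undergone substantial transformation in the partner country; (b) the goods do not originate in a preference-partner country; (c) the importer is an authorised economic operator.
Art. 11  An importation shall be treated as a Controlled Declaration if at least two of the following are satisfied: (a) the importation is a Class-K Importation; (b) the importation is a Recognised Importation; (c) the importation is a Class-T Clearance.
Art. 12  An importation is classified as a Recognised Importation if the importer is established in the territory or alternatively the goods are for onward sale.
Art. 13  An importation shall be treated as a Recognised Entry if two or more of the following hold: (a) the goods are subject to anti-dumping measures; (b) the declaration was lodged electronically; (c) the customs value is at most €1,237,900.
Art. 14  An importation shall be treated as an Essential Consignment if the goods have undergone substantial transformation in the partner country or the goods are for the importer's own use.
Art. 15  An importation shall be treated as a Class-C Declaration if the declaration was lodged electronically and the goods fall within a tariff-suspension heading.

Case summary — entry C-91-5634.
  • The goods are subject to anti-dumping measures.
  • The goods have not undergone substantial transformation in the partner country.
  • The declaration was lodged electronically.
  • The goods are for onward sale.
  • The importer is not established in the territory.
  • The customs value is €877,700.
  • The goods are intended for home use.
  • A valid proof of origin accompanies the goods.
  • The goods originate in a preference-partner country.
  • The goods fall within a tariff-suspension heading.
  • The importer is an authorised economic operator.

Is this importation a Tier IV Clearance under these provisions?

Yes

article 15 — Class-C Declaration: [the declaration was lodged electronically? yes] AND [the goods fall within a tariff-suspension heading? yes] → satisfied.
article 8 — Standard Goods: not a Class-C Declaration (article 15)? no; the importer is not an authorised economic operator? no; the goods are for the importer's own use? no — 0 of 3 hold (need ≥2) → not satisfied.
article 3 — Registered Clearance: [Standard Goods (article 8)? no] AND [the goods are intended for re-export? no] → not satisfied.
article 10 — Class-K Importation: [the goods have not undergone substantial transformation in the partner country? yes] AND [the goods do not originate in a preference-partner country? no] AND [the importer is an authorised economic operator? yes] → not satisfied.
article 12 — Recognised Importation: [the importer is established in the territory? no] OR [the goods are for onward sale? yes] → satisfied.
article 9 — Class-T Clearance: [the goods originate in a preference-partner country? yes] AND [the importer is established in the territory? no] → not satisfied.
article 11 — Controlled Declaration: Class-K Importation (article 10)? no; Recognised Importation (article 12)? yes; Class-T Clearance (article 9)? no — 1 of 3 hold (need ≥2) → not satisfied.
article 13 — Recognised Entry: the goods are subject to anti-dumping measures? yes; the declaration was lodged electronically? yes; customs value: €877,700 ≤ €1,237,900? yes — 3 of 3 hold (need ≥2) → satisfied.
article 7 — Tier I Consignment: [the goods are for onward sale? yes] OR [the importer is an authorised economic operator? yes] → satisfied.
article 6 — Regulated Entry: [Recognised Entry (article 13)? yes] AND [not a Tier I Consignment (article 7)? no] AND [the goods do not fall within a tariff-suspension heading? no] → not satisfied.
article 1 — Tier IV Clearance: not a Registered Clearance (article 3)? yes; not a Controlled Declaration (article 11)? yes; Regulated Entry (article 6)? no — 2 of 3 hold (need ≥2) → satisfied.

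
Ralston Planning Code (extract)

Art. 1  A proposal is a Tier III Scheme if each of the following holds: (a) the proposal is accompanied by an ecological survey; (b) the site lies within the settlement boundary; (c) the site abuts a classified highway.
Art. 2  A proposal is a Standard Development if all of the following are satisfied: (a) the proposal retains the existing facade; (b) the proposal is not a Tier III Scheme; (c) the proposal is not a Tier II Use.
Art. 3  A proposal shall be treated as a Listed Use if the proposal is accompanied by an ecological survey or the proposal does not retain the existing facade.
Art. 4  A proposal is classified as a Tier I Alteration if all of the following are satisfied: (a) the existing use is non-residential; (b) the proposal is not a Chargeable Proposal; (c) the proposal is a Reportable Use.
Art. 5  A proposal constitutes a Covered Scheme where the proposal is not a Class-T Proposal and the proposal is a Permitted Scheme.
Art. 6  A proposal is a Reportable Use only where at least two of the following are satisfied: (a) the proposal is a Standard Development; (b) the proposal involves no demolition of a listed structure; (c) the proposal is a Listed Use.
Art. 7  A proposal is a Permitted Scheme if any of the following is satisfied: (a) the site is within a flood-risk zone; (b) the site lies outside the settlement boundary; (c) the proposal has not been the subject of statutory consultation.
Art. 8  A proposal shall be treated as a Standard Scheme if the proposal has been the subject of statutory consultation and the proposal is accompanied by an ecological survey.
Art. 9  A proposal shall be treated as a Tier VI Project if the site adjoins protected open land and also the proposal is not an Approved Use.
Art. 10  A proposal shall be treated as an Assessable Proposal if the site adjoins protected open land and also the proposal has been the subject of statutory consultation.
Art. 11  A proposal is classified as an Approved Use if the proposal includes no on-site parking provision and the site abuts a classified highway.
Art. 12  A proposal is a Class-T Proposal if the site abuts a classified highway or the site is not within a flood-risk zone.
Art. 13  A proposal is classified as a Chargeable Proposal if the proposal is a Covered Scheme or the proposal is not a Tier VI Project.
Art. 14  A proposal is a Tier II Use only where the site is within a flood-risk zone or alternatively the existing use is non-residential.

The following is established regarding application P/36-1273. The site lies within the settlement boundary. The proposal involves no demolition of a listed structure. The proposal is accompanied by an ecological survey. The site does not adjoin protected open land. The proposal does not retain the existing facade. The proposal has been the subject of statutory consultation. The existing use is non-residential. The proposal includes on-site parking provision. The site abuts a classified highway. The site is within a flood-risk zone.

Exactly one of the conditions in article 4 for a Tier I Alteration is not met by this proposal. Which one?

Chargeable Proposal

article 12 — Class-T Proposal: [the site abuts a classified highway? yes] OR [the site is not within a flood-risk zone? no] → satisfied.
article 7 — Permitted Scheme: [the site is within a flood-risk zone? yes] OR [the site lies outside the settlement boundary? no] OR [the proposal has not been the subject of statutory consultation? no] → satisfied.
article 5 — Covered Scheme: [not a Class-T Proposal (article 12)? no] AND [Permitted Scheme (article 7)? yes] → not satisfied.
article 11 — Approved Use: [the proposal includes no on-site parking provision? no] AND [the site abuts a classified highway? yes] → not satisfied.
article 9 — Tier VI Project: [the site adjoins protected open land? no] AND [not an Approved Use (article 11)? yes] → not satisfied.
article 13 — Chargeable Proposal: [Covered Scheme (article 5)? no] OR [not a Tier VI Project (article 9)? yes] → satisfied.
article 1 — Tier III Scheme: [the proposal is accompanied by an ecological survey? yes] AND [the site lies within the settlement boundary? yes] AND [the site abuts a classified highway? yes] → satisfied.
article 14 — Tier II Use: [the site is within a flood-risk zone? yes] OR [the existing use is non-residential? yes] → satisfied.
article 2 — Standard Development: [the proposal retains the existing facade? no] AND [not a Tier III Scheme (article 1)? no] AND [not a Tier II Use (article 14)? no] → not satisfied.
article 3 — Listed Use: [the proposal is accompanied by an ecological survey? yes] OR [the proposal does not retain the existing facade? yes] → satisfied.
article 6 — Reportable Use: Standard Development (article 2)? no; the proposal involves no demolition of a listed structure? yes; Listed Use (article 3)? yes — 2 of 3 hold (need ≥2) → satisfied.
article 4 — Tier I Alteration: [the existing use is non-residential? yes] AND [not a Chargeable Proposal (article 13)? no] AND [Reportable Use (article 6)? yes] → not satisfied.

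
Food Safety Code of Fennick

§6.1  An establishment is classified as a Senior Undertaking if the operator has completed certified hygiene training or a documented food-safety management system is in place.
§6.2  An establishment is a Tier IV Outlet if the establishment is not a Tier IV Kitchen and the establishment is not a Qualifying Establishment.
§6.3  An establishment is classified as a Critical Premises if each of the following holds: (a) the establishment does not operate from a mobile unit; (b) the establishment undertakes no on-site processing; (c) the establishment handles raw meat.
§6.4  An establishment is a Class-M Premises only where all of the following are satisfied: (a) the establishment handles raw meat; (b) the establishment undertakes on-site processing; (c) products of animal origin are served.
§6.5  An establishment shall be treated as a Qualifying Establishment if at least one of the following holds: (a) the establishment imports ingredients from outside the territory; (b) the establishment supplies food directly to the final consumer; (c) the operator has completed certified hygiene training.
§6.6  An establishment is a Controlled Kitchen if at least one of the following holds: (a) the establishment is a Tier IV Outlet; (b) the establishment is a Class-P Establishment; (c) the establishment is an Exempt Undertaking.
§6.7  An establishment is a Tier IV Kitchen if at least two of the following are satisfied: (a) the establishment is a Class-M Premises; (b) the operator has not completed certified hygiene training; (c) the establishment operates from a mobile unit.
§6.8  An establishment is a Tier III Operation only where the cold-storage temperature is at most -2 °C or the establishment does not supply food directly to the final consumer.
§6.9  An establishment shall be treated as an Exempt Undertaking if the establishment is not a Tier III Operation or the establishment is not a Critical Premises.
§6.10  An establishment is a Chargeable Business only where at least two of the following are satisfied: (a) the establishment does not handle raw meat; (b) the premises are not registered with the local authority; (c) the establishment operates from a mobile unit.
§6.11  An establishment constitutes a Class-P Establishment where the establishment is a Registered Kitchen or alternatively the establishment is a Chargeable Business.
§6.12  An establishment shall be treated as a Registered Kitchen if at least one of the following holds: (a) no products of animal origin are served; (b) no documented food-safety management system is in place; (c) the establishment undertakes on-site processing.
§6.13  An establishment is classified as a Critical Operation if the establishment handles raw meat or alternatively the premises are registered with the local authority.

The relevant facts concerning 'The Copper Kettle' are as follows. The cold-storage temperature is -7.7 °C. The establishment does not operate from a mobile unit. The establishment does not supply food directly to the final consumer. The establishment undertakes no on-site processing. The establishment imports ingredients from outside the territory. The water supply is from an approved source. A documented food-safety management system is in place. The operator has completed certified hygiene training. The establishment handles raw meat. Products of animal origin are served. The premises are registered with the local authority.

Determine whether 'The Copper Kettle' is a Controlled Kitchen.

§6.4 — Class-M Premises: [the establishment handles raw meat? yes] AND [the establishment undertakes on-site processing? no] AND [products of animal origin are served? yes] → not satisfied.
§6.7 — Tier IV Kitchen: Class-M Premises (§6.4)? no; the operator has not completed certified hygiene training? no; the establishment operates from a mobile unit? no — 0 of 3 hold (need ≥2) → not satisfied.
§6.5 — Qualifying Establishment: [the establishment imports ingredients from outside the territory? yes] OR [the establishment supplies food directly to the final consumer? no] OR [the operator has completed certified hygiene training? yes] → satisfied.
§6.2 — Tier IV Outlet: [not a Tier IV Kitchen (§6.7)? yes] AND [not a Qualifying Establishment (§6.5)? no] → not satisfied.
§6.12 — Registered Kitchen: [no products of animal origin are served? no] OR [no documented food-safety management system is in place? no] OR [the establishment undertakes on-site processing? no] → not satisfied.
§6.10 — Chargeable Business: the establishment does not handle raw meat? no; the premises are not registered with the local authority? no; the establishment operates from a mobile unit? no — 0 of 3 hold (need ≥2) → not satisfied.
§6.11 — Class-P Establishment: [Registered Kitchen (§6.12)? no] OR [Chargeable Business (§6.10)? no] → not satisfied.
§6.8 — Tier III Operation: [cold-storage temperature: -7.7 °C ≤ -2 °C? yes] OR [the establishment does not supply food directly to the final consumer? yes] → satisfied.
§6.3 — Critical Premises: [the establishment does not operate from a mobile unit? yes] AND [the establishment undertakes no on-site processing? yes] AND [the establishment handles raw meat? yes] → satisfied.
§6.9 — Exempt Undertaking: [not a Tier III Operation (§6.8)? no] OR [not a Critical Premises (§6.3)? no] → not satisfied.
§6.6 — Controlled Kitchen: [Tier IV Outlet (§6.2)? no] OR [Class-P Establishment (§6.11)? no] OR [Exempt Undertaking (§6.9)? no] → not satisfied.

No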